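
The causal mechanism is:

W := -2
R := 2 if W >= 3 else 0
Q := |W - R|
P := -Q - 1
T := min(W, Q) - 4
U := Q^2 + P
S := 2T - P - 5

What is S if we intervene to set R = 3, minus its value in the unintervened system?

3

Under do(R=3), the mechanism R := 2 if W >= 3 else 0 is discarded; R is fixed at 3.
Q = |W - R|  [with W=-2, R=3]  = 5
P = -Q - 1  [with Q=5]  = -6
T = min(W, Q) - 4  [with W=-2, Q=5]  = -6
S = 2T - P - 5  [with T=-6, P=-6]  = -11
Without intervention: R = 2 if W >= 3 else 0  [with W=-2]  = 0; Q = |W - R|  [with W=-2, R=0]  = 2; P = -Q - 1  [with Q=2]  = -3; T = min(W, Q) - 4  [with W=-2, Q=2]  = -6; S = 2T - P - 5  [with T=-6, P=-3]  = -14.
Change = -11 − (-14) = 3.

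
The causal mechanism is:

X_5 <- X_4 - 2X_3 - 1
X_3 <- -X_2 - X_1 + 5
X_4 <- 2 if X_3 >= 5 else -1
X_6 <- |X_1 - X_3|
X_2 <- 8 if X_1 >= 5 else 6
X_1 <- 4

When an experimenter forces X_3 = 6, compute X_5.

do(X_3=6) replaces the equation X_3 <- -X_2 - X_1 + 5 with the constant X_3 = 6.
X_4 = 2 if X_3 >= 5 else -1  [with X_3=6]  = 2
X_5 = X_4 - 2X_3 - 1  [with X_4=2, X_3=6]  = -11

-11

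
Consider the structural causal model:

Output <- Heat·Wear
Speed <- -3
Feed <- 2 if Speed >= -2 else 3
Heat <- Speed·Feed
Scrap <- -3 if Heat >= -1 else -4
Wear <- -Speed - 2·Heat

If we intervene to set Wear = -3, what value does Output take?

27

Under do(Wear=-3), the mechanism Wear <- -Speed - 2·Heat is discarded; Wear is fixed at -3.
Feed = 2 if Speed >= -2 else 3  [with Speed=-3]  = 3
Heat = Speed·Feed  [with Speed=-3, Feed=3]  = -9
Output = Heat·Wear  [with Heat=-9, Wear=-3]  = 27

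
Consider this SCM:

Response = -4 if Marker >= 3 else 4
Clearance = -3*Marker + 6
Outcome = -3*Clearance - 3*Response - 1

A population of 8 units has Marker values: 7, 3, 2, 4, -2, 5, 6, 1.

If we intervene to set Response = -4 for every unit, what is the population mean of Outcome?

22.25

Every unit gets Response=-4 under the intervention. Outcome values become 56, 20, 11, 29, -25, 38, 47, 2; E[Outcome|do(Response=-4)] = 22.25.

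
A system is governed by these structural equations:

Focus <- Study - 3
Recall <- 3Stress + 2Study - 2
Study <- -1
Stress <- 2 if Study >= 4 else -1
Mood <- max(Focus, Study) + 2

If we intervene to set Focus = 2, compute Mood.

4

The intervention breaks the incoming arrows to Focus: Focus <- Study - 3 no longer applies, and Focus = 2.
Mood = max(Focus, Study) + 2  [with Focus=2, Study=-1]  = 4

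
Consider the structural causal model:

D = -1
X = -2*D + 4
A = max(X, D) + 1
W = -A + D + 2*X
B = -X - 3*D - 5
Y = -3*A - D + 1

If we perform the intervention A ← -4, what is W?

15

The intervention breaks the incoming arrows to A: A = max(X, D) + 1 no longer applies, and A = -4.
X = -2*D + 4  [with D=-1]  = 6
W = -A + D + 2*X  [with A=-4, D=-1, X=6]  = 15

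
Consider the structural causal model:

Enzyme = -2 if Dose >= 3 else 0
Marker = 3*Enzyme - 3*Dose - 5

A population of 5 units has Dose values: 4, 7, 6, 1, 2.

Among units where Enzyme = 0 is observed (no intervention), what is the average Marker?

Observing Enzyme=0 restricts to units where Enzyme's equation naturally yields 0: Dose ∈ {1, 2}. In that subpopulation Marker = -8, -11, mean -9.5.

-9.5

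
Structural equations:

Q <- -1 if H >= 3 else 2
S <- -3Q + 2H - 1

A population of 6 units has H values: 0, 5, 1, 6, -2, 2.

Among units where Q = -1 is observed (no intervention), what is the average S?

13

E[S|Q=-1] averages over only the 2 units with Q=-1 (H = 5, 6): S = 12, 14, mean 13.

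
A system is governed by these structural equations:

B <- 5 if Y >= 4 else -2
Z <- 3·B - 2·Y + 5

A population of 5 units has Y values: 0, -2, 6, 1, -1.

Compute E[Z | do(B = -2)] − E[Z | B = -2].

Every unit gets B=-2 under the intervention. Z values become -1, 3, -13, -3, 1; E[Z|do(B=-2)] = -2.6.
Conditioning on B=-2 selects the 4 unit(s) with Y ∈ {0, -2, 1, -1}. Their Z values: -1, 3, -3, 1. Mean = 0.
Difference = -2.6 − 0 = -2.6.

-2.6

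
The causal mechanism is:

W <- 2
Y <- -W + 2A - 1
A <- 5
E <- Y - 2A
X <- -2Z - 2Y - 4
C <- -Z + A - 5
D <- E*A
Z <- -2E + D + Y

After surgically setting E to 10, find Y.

7

Under do(E=10), the mechanism E <- Y - 2A is discarded; E is fixed at 10.
Since Y is not a descendant of the intervened variable, it is unaffected.
Y = -W + 2A - 1  [with W=2, A=5]  = 7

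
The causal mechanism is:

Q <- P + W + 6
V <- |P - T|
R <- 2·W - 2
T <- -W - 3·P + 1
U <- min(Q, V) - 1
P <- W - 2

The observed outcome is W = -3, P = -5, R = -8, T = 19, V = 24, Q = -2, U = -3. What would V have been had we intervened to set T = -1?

Intervening sets T = -1 and removes its equation (T <- -W - 3·P + 1).
P = W - 2  [with W=-3]  = -5
V = |P - T|  [with P=-5, T=-1]  = 4

4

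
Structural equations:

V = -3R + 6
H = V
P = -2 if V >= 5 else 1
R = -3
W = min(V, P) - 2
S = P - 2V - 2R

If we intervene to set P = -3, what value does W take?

-5

The intervention breaks the incoming arrows to P: P = -2 if V >= 5 else 1 no longer applies, and P = -3.
V = -3R + 6  [with R=-3]  = 15
W = min(V, P) - 2  [with V=15, P=-3]  = -5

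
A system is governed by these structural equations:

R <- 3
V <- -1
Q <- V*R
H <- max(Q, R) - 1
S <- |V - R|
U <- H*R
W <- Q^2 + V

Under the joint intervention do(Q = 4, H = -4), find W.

15

Under do(Q = 4, H = -4), each intervened variable's structural equation is replaced by its fixed value.
W = Q^2 + V  [with Q=4, V=-1]  = 15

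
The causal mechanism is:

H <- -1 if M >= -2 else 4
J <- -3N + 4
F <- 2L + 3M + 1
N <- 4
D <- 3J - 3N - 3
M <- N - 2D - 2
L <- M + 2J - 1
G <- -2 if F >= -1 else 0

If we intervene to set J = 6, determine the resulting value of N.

Under do(J=6), the mechanism J <- -3N + 4 is discarded; J is fixed at 6.
N is not downstream of the intervention, so its value is determined by the original equations.

4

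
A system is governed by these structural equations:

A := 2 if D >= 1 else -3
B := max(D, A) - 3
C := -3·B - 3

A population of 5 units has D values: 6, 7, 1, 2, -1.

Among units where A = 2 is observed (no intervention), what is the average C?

-6.75

E[C|A=2] averages over only the 4 units with A=2 (D = 6, 7, 1, 2): C = -12, -15, 0, 0, mean -6.75.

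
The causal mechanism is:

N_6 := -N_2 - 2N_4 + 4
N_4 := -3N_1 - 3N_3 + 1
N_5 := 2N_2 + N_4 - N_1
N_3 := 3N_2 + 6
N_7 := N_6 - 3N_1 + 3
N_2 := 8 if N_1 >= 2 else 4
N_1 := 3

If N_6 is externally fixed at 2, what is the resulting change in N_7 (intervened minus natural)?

Intervening sets N_6 = 2 and removes its equation (N_6 := -N_2 - 2N_4 + 4).
N_7 = N_6 - 3N_1 + 3  [with N_6=2, N_1=3]  = -4
Without intervention: N_2 = 8 if N_1 >= 2 else 4  [with N_1=3]  = 8; N_3 = 3N_2 + 6  [with N_2=8]  = 30; N_4 = -3N_1 - 3N_3 + 1  [with N_1=3, N_3=30]  = -98; N_6 = -N_2 - 2N_4 + 4  [with N_2=8, N_4=-98]  = 192; N_7 = N_6 - 3N_1 + 3  [with N_6=192, N_1=3]  = 186.
Change = -4 − 186 = -190.

-190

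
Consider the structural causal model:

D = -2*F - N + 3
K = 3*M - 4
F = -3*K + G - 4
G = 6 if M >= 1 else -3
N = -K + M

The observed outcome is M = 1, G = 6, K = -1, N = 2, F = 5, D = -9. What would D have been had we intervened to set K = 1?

The intervention breaks the incoming arrows to K: K = 3*M - 4 no longer applies, and K = 1.
G = 6 if M >= 1 else -3  [with M=1]  = 6
N = -K + M  [with K=1, M=1]  = 0
F = -3*K + G - 4  [with K=1, G=6]  = -1
D = -2*F - N + 3  [with F=-1, N=0]  = 5

5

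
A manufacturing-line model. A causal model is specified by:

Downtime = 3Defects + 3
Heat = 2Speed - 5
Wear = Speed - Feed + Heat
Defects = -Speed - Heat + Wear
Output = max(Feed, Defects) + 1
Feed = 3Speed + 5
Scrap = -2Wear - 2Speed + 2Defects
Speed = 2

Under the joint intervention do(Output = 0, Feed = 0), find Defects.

0

The joint intervention fixes Output = 0, Feed = 0, removing each variable's own equation.
Heat = 2Speed - 5  [with Speed=2]  = -1
Wear = Speed - Feed + Heat  [with Speed=2, Feed=0, Heat=-1]  = 1
Defects = -Speed - Heat + Wear  [with Speed=2, Heat=-1, Wear=1]  = 0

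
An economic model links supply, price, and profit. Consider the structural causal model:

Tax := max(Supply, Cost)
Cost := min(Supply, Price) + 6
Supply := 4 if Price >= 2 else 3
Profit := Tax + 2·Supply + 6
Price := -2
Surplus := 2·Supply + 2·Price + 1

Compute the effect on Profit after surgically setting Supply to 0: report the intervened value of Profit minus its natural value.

-6

do(Supply=0) replaces the equation Supply := 4 if Price >= 2 else 3 with the constant Supply = 0.
Cost = min(Supply, Price) + 6  [with Supply=0, Price=-2]  = 4
Tax = max(Supply, Cost)  [with Supply=0, Cost=4]  = 4
Profit = Tax + 2·Supply + 6  [with Tax=4, Supply=0]  = 10
Without intervention: Supply = 4 if Price >= 2 else 3  [with Price=-2]  = 3; Cost = min(Supply, Price) + 6  [with Supply=3, Price=-2]  = 4; Tax = max(Supply, Cost)  [with Supply=3, Cost=4]  = 4; Profit = Tax + 2·Supply + 6  [with Tax=4, Supply=3]  = 16.
Change = 10 − 16 = -6.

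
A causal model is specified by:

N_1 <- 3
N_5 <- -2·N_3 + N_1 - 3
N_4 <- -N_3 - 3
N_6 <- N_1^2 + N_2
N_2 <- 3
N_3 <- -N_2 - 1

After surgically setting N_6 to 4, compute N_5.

do(N_6=4) replaces the equation N_6 <- N_1^2 + N_2 with the constant N_6 = 4.
Since N_5 is not a descendant of the intervened variable, it is unaffected.
N_3 = -N_2 - 1  [with N_2=3]  = -4
N_5 = -2·N_3 + N_1 - 3  [with N_3=-4, N_1=3]  = 8

8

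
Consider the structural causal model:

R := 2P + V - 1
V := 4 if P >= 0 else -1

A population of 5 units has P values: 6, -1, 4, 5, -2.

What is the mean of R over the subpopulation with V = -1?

-5

Observing V=-1 restricts to units where V's equation naturally yields -1: P ∈ {-1, -2}. In that subpopulation R = -4, -6, mean -5.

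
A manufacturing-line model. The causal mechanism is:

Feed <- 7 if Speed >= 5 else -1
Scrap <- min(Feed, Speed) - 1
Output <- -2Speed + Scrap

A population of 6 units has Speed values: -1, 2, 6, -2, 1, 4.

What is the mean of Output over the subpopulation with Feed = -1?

-3.8

Conditioning on Feed=-1 selects the 5 unit(s) with Speed ∈ {-1, 2, -2, 1, 4}. Their Output values: 0, -6, 1, -4, -10. Mean = -3.8.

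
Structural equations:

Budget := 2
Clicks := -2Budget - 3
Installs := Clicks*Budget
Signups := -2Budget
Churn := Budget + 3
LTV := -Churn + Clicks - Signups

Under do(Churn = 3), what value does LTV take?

-6

The intervention breaks the incoming arrows to Churn: Churn := Budget + 3 no longer applies, and Churn = 3.
Clicks = -2Budget - 3  [with Budget=2]  = -7
Signups = -2Budget  [with Budget=2]  = -4
LTV = -Churn + Clicks - Signups  [with Churn=3, Clicks=-7, Signups=-4]  = -6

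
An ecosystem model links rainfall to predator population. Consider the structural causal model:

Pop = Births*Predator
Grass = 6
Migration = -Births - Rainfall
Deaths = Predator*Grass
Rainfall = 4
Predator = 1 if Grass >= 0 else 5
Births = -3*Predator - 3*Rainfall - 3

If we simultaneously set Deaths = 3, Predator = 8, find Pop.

The joint intervention fixes Deaths = 3, Predator = 8, removing each variable's own equation.
Births = -3*Predator - 3*Rainfall - 3  [with Predator=8, Rainfall=4]  = -39
Pop = Births*Predator  [with Births=-39, Predator=8]  = -312

-312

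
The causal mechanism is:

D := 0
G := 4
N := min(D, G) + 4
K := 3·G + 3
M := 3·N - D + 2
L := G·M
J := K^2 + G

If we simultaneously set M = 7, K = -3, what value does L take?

Setting M = 7, K = -3 by intervention discards those variables' equations.
L = G·M  [with G=4, M=7]  = 28

28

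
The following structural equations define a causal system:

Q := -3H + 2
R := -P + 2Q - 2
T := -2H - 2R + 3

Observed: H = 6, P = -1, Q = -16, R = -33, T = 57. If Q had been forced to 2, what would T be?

-15

do(Q=2) replaces the equation Q := -3H + 2 with the constant Q = 2.
R = -P + 2Q - 2  [with P=-1, Q=2]  = 3
T = -2H - 2R + 3  [with H=6, R=3]  = -15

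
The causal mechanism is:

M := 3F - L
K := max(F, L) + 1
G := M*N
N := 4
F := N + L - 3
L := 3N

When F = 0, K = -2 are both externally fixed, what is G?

The joint intervention fixes F = 0, K = -2, removing each variable's own equation.
L = 3N  [with N=4]  = 12
M = 3F - L  [with F=0, L=12]  = -12
G = M*N  [with M=-12, N=4]  = -48

-48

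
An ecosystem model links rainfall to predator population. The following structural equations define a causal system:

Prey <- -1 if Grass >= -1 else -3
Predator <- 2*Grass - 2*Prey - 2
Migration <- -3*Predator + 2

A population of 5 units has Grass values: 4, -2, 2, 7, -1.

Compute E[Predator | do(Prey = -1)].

Under do(Prey=-1), Prey's equation is replaced by Prey=-1 for every unit. Per-unit Predator: 8, -4, 4, 14, -2. Mean = 4.

4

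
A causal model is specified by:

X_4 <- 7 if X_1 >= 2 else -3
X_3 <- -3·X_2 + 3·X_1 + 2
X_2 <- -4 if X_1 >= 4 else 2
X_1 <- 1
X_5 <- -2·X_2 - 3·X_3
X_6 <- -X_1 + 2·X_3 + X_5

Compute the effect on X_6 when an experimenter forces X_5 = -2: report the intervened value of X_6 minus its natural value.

-1

The intervention breaks the incoming arrows to X_5: X_5 <- -2·X_2 - 3·X_3 no longer applies, and X_5 = -2.
X_2 = -4 if X_1 >= 4 else 2  [with X_1=1]  = 2
X_3 = -3·X_2 + 3·X_1 + 2  [with X_2=2, X_1=1]  = -1
X_6 = -X_1 + 2·X_3 + X_5  [with X_1=1, X_3=-1, X_5=-2]  = -5
Without intervention: X_2 = -4 if X_1 >= 4 else 2  [with X_1=1]  = 2; X_3 = -3·X_2 + 3·X_1 + 2  [with X_2=2, X_1=1]  = -1; X_5 = -2·X_2 - 3·X_3  [with X_2=2, X_3=-1]  = -1; X_6 = -X_1 + 2·X_3 + X_5  [with X_1=1, X_3=-1, X_5=-1]  = -4.
Change = -5 − (-4) = -1.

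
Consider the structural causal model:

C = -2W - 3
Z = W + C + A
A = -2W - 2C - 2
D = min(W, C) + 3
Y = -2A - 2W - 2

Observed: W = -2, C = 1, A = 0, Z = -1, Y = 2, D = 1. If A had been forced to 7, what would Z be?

The intervention breaks the incoming arrows to A: A = -2W - 2C - 2 no longer applies, and A = 7.
C = -2W - 3  [with W=-2]  = 1
Z = W + C + A  [with W=-2, C=1, A=7]  = 6

6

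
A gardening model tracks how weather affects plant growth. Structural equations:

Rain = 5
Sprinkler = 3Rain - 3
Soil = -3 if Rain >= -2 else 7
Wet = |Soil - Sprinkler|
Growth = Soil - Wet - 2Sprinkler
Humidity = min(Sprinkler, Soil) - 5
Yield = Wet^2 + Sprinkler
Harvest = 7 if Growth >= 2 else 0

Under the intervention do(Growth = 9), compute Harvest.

7

do(Growth=9) replaces the equation Growth = Soil - Wet - 2Sprinkler with the constant Growth = 9.
Harvest = 7 if Growth >= 2 else 0  [with Growth=9]  = 7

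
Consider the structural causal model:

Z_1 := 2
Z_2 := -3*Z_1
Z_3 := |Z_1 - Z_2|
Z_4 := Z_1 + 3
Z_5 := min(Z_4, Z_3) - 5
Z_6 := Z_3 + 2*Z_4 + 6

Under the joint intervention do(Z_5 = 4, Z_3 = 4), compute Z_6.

The joint intervention fixes Z_5 = 4, Z_3 = 4, removing each variable's own equation.
Z_4 = Z_1 + 3  [with Z_1=2]  = 5
Z_6 = Z_3 + 2*Z_4 + 6  [with Z_3=4, Z_4=5]  = 20

20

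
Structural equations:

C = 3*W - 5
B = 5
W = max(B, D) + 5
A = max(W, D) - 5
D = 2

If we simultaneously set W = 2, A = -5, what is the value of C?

Setting W = 2, A = -5 by intervention discards those variables' equations.
C = 3*W - 5  [with W=2]  = 1

1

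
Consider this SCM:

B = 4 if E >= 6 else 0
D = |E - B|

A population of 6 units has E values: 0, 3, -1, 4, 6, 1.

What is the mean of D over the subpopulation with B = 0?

E[D|B=0] averages over only the 5 units with B=0 (E = 0, 3, -1, 4, 1): D = 0, 3, 1, 4, 1, mean 1.8.

1.8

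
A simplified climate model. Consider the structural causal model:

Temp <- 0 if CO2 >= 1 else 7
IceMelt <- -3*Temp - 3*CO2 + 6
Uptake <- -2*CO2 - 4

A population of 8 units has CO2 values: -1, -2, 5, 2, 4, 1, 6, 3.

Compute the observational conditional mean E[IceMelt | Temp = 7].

-10.5

E[IceMelt|Temp=7] averages over only the 2 units with Temp=7 (CO2 = -1, -2): IceMelt = -12, -9, mean -10.5.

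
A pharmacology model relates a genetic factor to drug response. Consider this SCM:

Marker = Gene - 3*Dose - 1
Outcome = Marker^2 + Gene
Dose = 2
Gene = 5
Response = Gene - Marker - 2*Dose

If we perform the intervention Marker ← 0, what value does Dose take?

Under do(Marker=0), the mechanism Marker = Gene - 3*Dose - 1 is discarded; Marker is fixed at 0.
Since Dose is not a descendant of the intervened variable, it is unaffected.

2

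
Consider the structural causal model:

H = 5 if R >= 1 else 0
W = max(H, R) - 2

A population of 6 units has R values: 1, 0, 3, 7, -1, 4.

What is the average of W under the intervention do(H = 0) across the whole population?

Under do(H=0), H's equation is replaced by H=0 for every unit. Per-unit W: -1, -2, 1, 5, -2, 2. Mean = 0.5.

0.5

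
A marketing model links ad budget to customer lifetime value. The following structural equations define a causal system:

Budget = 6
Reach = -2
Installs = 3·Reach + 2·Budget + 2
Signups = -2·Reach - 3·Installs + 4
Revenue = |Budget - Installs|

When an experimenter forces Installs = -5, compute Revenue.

11

do(Installs=-5) replaces the equation Installs = 3·Reach + 2·Budget + 2 with the constant Installs = -5.
Revenue = |Budget - Installs|  [with Budget=6, Installs=-5]  = 11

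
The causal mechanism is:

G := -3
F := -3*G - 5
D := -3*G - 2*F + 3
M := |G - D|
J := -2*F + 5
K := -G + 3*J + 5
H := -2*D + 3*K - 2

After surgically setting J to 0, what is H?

14

Under do(J=0), the mechanism J := -2*F + 5 is discarded; J is fixed at 0.
F = -3*G - 5  [with G=-3]  = 4
D = -3*G - 2*F + 3  [with G=-3, F=4]  = 4
K = -G + 3*J + 5  [with G=-3, J=0]  = 8
H = -2*D + 3*K - 2  [with D=4, K=8]  = 14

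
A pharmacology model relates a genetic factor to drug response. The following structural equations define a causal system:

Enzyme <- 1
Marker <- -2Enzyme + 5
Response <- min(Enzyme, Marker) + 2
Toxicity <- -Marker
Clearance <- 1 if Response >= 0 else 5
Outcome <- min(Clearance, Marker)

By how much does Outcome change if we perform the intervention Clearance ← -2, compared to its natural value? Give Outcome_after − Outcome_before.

The intervention breaks the incoming arrows to Clearance: Clearance <- 1 if Response >= 0 else 5 no longer applies, and Clearance = -2.
Marker = -2Enzyme + 5  [with Enzyme=1]  = 3
Outcome = min(Clearance, Marker)  [with Clearance=-2, Marker=3]  = -2
Without intervention: Marker = -2Enzyme + 5  [with Enzyme=1]  = 3; Response = min(Enzyme, Marker) + 2  [with Enzyme=1, Marker=3]  = 3; Clearance = 1 if Response >= 0 else 5  [with Response=3]  = 1; Outcome = min(Clearance, Marker)  [with Clearance=1, Marker=3]  = 1.
Change = -2 − 1 = -3.

-3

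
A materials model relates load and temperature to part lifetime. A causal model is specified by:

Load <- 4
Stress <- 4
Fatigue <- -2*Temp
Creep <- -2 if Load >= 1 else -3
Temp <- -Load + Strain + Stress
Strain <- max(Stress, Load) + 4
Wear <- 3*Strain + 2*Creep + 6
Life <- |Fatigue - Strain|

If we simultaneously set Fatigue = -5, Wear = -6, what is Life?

Under do(Fatigue = -5, Wear = -6), each intervened variable's structural equation is replaced by its fixed value.
Strain = max(Stress, Load) + 4  [with Stress=4, Load=4]  = 8
Life = |Fatigue - Strain|  [with Fatigue=-5, Strain=8]  = 13

13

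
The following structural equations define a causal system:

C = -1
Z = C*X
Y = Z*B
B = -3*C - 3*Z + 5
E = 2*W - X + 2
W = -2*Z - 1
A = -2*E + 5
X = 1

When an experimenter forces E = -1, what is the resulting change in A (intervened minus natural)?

8

Intervening sets E = -1 and removes its equation (E = 2*W - X + 2).
A = -2*E + 5  [with E=-1]  = 7
Without intervention: Z = C*X  [with C=-1, X=1]  = -1; W = -2*Z - 1  [with Z=-1]  = 1; E = 2*W - X + 2  [with W=1, X=1]  = 3; A = -2*E + 5  [with E=3]  = -1.
Change = 7 − (-1) = 8.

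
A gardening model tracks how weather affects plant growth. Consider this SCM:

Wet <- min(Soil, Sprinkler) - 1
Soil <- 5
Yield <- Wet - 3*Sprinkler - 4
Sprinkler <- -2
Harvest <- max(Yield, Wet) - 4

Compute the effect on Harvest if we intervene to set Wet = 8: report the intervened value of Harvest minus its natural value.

11

do(Wet=8) replaces the equation Wet <- min(Soil, Sprinkler) - 1 with the constant Wet = 8.
Yield = Wet - 3*Sprinkler - 4  [with Wet=8, Sprinkler=-2]  = 10
Harvest = max(Yield, Wet) - 4  [with Yield=10, Wet=8]  = 6
Without intervention: Wet = min(Soil, Sprinkler) - 1  [with Soil=5, Sprinkler=-2]  = -3; Yield = Wet - 3*Sprinkler - 4  [with Wet=-3, Sprinkler=-2]  = -1; Harvest = max(Yield, Wet) - 4  [with Yield=-1, Wet=-3]  = -5.
Change = 6 − (-5) = 11.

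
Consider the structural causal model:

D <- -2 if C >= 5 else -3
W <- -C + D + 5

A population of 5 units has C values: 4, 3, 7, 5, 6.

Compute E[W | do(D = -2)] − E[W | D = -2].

1

do(D=-2) breaks D's dependence on C. With D=-2 fixed, W across the units is -1, 0, -4, -2, -3, mean -2.
Conditioning on D=-2 selects the 3 unit(s) with C ∈ {7, 5, 6}. Their W values: -4, -2, -3. Mean = -3.
Difference = -2 − (-3) = 1.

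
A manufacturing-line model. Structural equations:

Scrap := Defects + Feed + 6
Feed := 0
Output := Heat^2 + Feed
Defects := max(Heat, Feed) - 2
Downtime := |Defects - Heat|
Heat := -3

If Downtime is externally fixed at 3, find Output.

9

do(Downtime=3) replaces the equation Downtime := |Defects - Heat| with the constant Downtime = 3.
Since Output is not a descendant of the intervened variable, it is unaffected.
Output = Heat^2 + Feed  [with Heat=-3, Feed=0]  = 9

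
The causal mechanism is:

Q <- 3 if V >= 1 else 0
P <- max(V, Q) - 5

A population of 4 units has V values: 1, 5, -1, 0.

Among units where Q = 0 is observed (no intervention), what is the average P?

-5

E[P|Q=0] averages over only the 2 units with Q=0 (V = -1, 0): P = -5, -5, mean -5.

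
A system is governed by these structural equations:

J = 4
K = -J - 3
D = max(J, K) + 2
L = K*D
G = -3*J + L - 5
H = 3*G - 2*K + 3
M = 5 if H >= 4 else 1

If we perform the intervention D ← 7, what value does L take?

The intervention breaks the incoming arrows to D: D = max(J, K) + 2 no longer applies, and D = 7.
K = -J - 3  [with J=4]  = -7
L = K*D  [with K=-7, D=7]  = -49

-49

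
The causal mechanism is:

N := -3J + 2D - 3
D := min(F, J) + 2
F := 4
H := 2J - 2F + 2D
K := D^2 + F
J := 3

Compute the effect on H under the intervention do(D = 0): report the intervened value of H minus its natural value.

-10

do(D=0) replaces the equation D := min(F, J) + 2 with the constant D = 0.
H = 2J - 2F + 2D  [with J=3, F=4, D=0]  = -2
Without intervention: D = min(F, J) + 2  [with F=4, J=3]  = 5; H = 2J - 2F + 2D  [with J=3, F=4, D=5]  = 8.
Change = -2 − 8 = -10.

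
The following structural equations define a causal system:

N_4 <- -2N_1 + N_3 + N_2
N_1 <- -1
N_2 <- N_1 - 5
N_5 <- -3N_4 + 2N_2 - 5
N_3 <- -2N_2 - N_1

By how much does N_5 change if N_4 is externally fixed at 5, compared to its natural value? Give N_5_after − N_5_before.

12

Intervening sets N_4 = 5 and removes its equation (N_4 <- -2N_1 + N_3 + N_2).
N_2 = N_1 - 5  [with N_1=-1]  = -6
N_5 = -3N_4 + 2N_2 - 5  [with N_4=5, N_2=-6]  = -32
Without intervention: N_2 = N_1 - 5  [with N_1=-1]  = -6; N_3 = -2N_2 - N_1  [with N_2=-6, N_1=-1]  = 13; N_4 = -2N_1 + N_3 + N_2  [with N_1=-1, N_3=13, N_2=-6]  = 9; N_5 = -3N_4 + 2N_2 - 5  [with N_4=9, N_2=-6]  = -44.
Change = -32 − (-44) = 12.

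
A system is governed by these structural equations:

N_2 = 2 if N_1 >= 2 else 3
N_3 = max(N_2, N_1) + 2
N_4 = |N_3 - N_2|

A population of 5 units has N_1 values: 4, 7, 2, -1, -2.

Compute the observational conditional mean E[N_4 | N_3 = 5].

2

Conditioning on N_3=5 selects the 2 unit(s) with N_1 ∈ {-1, -2}. Their N_4 values: 2, 2. Mean = 2.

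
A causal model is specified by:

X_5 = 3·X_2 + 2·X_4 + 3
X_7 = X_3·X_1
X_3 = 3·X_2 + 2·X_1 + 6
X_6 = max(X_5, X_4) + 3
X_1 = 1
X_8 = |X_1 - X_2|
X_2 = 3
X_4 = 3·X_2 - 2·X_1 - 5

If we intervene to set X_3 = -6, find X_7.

-6

The intervention breaks the incoming arrows to X_3: X_3 = 3·X_2 + 2·X_1 + 6 no longer applies, and X_3 = -6.
X_7 = X_3·X_1  [with X_3=-6, X_1=1]  = -6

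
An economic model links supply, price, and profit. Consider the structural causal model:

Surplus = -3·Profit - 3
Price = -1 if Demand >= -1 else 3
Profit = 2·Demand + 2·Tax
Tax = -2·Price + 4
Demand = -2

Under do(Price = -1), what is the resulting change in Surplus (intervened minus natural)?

do(Price=-1) replaces the equation Price = -1 if Demand >= -1 else 3 with the constant Price = -1.
Tax = -2·Price + 4  [with Price=-1]  = 6
Profit = 2·Demand + 2·Tax  [with Demand=-2, Tax=6]  = 8
Surplus = -3·Profit - 3  [with Profit=8]  = -27
Without intervention: Price = -1 if Demand >= -1 else 3  [with Demand=-2]  = 3; Tax = -2·Price + 4  [with Price=3]  = -2; Profit = 2·Demand + 2·Tax  [with Demand=-2, Tax=-2]  = -8; Surplus = -3·Profit - 3  [with Profit=-8]  = 21.
Change = -27 − 21 = -48.

-48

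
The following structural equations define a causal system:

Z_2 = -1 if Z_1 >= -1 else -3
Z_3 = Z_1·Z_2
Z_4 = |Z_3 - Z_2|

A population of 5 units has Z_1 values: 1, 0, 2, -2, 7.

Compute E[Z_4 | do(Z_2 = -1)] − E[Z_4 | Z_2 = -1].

0.2

Under do(Z_2=-1), Z_2's equation is replaced by Z_2=-1 for every unit. Per-unit Z_4: 0, 1, 1, 3, 6. Mean = 2.2.
E[Z_4|Z_2=-1] averages over only the 4 units with Z_2=-1 (Z_1 = 1, 0, 2, 7): Z_4 = 0, 1, 1, 6, mean 2.
Difference = 2.2 − 2 = 0.2.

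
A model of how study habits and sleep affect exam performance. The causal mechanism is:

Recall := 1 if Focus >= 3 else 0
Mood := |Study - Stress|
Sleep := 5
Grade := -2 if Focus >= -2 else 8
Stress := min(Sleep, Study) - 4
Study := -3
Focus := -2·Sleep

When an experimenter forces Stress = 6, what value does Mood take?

do(Stress=6) replaces the equation Stress := min(Sleep, Study) - 4 with the constant Stress = 6.
Mood = |Study - Stress|  [with Study=-3, Stress=6]  = 9

9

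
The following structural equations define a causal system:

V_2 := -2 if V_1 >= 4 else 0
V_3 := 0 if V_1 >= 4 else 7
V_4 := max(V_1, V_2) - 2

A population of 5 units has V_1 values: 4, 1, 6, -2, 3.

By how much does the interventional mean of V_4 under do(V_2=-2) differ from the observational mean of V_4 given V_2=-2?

-2.6

Under do(V_2=-2), V_2's equation is replaced by V_2=-2 for every unit. Per-unit V_4: 2, -1, 4, -4, 1. Mean = 0.4.
E[V_4|V_2=-2] averages over only the 2 units with V_2=-2 (V_1 = 4, 6): V_4 = 2, 4, mean 3.
Difference = 0.4 − 3 = -2.6.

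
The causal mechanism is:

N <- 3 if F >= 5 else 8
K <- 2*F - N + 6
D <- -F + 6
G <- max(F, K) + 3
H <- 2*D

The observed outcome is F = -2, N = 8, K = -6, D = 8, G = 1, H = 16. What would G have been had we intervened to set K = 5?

8

do(K=5) replaces the equation K <- 2*F - N + 6 with the constant K = 5.
G = max(F, K) + 3  [with F=-2, K=5]  = 8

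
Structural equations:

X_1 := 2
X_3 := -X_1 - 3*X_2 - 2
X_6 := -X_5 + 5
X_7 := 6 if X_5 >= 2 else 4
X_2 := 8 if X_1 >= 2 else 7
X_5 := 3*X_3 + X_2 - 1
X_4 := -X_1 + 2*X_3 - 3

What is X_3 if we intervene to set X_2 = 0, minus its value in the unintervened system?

The intervention breaks the incoming arrows to X_2: X_2 := 8 if X_1 >= 2 else 7 no longer applies, and X_2 = 0.
X_3 = -X_1 - 3*X_2 - 2  [with X_1=2, X_2=0]  = -4
Without intervention: X_2 = 8 if X_1 >= 2 else 7  [with X_1=2]  = 8; X_3 = -X_1 - 3*X_2 - 2  [with X_1=2, X_2=8]  = -28.
Change = -4 − (-28) = 24.

24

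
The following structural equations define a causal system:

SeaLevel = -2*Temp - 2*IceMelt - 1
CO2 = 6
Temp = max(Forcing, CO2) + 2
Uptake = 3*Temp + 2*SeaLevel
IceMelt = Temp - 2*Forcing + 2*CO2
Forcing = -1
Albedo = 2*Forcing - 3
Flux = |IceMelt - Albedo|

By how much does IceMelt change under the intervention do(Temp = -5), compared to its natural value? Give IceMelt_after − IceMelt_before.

-13

The intervention breaks the incoming arrows to Temp: Temp = max(Forcing, CO2) + 2 no longer applies, and Temp = -5.
IceMelt = Temp - 2*Forcing + 2*CO2  [with Temp=-5, Forcing=-1, CO2=6]  = 9
Without intervention: Temp = max(Forcing, CO2) + 2  [with Forcing=-1, CO2=6]  = 8; IceMelt = Temp - 2*Forcing + 2*CO2  [with Temp=8, Forcing=-1, CO2=6]  = 22.
Change = 9 − 22 = -13.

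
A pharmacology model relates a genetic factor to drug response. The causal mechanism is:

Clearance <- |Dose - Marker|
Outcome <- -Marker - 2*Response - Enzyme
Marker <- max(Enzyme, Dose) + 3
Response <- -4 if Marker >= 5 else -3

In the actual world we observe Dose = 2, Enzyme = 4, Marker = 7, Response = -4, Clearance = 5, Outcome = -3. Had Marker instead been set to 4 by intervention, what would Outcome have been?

-2

The intervention breaks the incoming arrows to Marker: Marker <- max(Enzyme, Dose) + 3 no longer applies, and Marker = 4.
Response = -4 if Marker >= 5 else -3  [with Marker=4]  = -3
Outcome = -Marker - 2*Response - Enzyme  [with Marker=4, Response=-3, Enzyme=4]  = -2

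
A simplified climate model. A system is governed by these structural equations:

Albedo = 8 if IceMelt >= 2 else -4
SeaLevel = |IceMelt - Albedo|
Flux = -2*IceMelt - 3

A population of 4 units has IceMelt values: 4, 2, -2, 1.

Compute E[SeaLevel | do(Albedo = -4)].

5.25

Every unit gets Albedo=-4 under the intervention. SeaLevel values become 8, 6, 2, 5; E[SeaLevel|do(Albedo=-4)] = 5.25.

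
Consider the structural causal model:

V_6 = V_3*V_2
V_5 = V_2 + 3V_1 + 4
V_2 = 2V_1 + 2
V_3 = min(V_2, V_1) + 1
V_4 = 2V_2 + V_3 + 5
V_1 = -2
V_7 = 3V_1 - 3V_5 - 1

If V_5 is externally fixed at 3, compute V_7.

-16

Under do(V_5=3), the mechanism V_5 = V_2 + 3V_1 + 4 is discarded; V_5 is fixed at 3.
V_7 = 3V_1 - 3V_5 - 1  [with V_1=-2, V_5=3]  = -16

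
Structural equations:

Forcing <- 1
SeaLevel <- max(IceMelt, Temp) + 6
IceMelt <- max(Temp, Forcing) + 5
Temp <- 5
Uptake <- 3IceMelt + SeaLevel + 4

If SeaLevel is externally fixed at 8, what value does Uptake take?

Intervening sets SeaLevel = 8 and removes its equation (SeaLevel <- max(IceMelt, Temp) + 6).
IceMelt = max(Temp, Forcing) + 5  [with Temp=5, Forcing=1]  = 10
Uptake = 3IceMelt + SeaLevel + 4  [with IceMelt=10, SeaLevel=8]  = 42

42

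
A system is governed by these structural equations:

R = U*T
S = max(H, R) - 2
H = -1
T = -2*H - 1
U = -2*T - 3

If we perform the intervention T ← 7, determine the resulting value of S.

do(T=7) replaces the equation T = -2*H - 1 with the constant T = 7.
U = -2*T - 3  [with T=7]  = -17
R = U*T  [with U=-17, T=7]  = -119
S = max(H, R) - 2  [with H=-1, R=-119]  = -3

-3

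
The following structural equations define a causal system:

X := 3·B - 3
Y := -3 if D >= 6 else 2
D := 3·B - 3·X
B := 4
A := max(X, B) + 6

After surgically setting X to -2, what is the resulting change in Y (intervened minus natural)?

do(X=-2) replaces the equation X := 3·B - 3 with the constant X = -2.
D = 3·B - 3·X  [with B=4, X=-2]  = 18
Y = -3 if D >= 6 else 2  [with D=18]  = -3
Without intervention: X = 3·B - 3  [with B=4]  = 9; D = 3·B - 3·X  [with B=4, X=9]  = -15; Y = -3 if D >= 6 else 2  [with D=-15]  = 2.
Change = -3 − 2 = -5.

-5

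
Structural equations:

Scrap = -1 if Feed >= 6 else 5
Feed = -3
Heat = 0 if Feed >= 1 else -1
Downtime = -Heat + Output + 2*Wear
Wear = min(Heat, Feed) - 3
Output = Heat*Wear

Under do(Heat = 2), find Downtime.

Under do(Heat=2), the mechanism Heat = 0 if Feed >= 1 else -1 is discarded; Heat is fixed at 2.
Wear = min(Heat, Feed) - 3  [with Heat=2, Feed=-3]  = -6
Output = Heat*Wear  [with Heat=2, Wear=-6]  = -12
Downtime = -Heat + Output + 2*Wear  [with Heat=2, Output=-12, Wear=-6]  = -26

-26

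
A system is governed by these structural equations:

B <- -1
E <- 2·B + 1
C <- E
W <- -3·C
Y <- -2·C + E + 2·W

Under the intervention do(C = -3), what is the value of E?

-1

Under do(C=-3), the mechanism C <- E is discarded; C is fixed at -3.
Since E is not a descendant of the intervened variable, it is unaffected.
E = 2·B + 1  [with B=-1]  = -1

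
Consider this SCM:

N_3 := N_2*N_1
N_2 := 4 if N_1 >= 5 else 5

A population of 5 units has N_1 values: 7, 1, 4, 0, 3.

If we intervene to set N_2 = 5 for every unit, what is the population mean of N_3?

15

do(N_2=5) breaks N_2's dependence on N_1. With N_2=5 fixed, N_3 across the units is 35, 5, 20, 0, 15, mean 15.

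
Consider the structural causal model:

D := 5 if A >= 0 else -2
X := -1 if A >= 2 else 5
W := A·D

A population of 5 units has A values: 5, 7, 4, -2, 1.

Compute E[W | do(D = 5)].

15

The intervention sets D=5 in all 5 units regardless of A. Recomputing W per unit gives 25, 35, 20, -10, 5; average 15.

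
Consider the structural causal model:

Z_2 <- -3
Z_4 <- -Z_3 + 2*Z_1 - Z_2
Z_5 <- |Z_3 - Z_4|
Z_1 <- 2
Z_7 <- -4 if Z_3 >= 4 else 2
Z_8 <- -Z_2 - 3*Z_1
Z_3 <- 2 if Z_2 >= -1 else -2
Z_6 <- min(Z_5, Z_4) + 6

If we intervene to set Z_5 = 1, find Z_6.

The intervention breaks the incoming arrows to Z_5: Z_5 <- |Z_3 - Z_4| no longer applies, and Z_5 = 1.
Z_3 = 2 if Z_2 >= -1 else -2  [with Z_2=-3]  = -2
Z_4 = -Z_3 + 2*Z_1 - Z_2  [with Z_3=-2, Z_1=2, Z_2=-3]  = 9
Z_6 = min(Z_5, Z_4) + 6  [with Z_5=1, Z_4=9]  = 7

7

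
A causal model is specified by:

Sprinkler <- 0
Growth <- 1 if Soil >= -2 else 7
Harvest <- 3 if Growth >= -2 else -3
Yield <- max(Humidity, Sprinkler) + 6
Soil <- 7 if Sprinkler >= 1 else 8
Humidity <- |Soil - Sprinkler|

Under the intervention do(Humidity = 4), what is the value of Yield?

Intervening sets Humidity = 4 and removes its equation (Humidity <- |Soil - Sprinkler|).
Yield = max(Humidity, Sprinkler) + 6  [with Humidity=4, Sprinkler=0]  = 10

10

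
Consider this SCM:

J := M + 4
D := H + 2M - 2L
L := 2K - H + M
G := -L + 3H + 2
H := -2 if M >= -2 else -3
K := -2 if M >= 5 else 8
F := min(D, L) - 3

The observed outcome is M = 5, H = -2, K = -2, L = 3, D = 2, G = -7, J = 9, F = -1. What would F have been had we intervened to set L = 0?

-3

do(L=0) replaces the equation L := 2K - H + M with the constant L = 0.
H = -2 if M >= -2 else -3  [with M=5]  = -2
D = H + 2M - 2L  [with H=-2, M=5, L=0]  = 8
F = min(D, L) - 3  [with D=8, L=0]  = -3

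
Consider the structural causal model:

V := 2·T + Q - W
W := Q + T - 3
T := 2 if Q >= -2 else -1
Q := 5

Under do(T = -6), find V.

Under do(T=-6), the mechanism T := 2 if Q >= -2 else -1 is discarded; T is fixed at -6.
W = Q + T - 3  [with Q=5, T=-6]  = -4
V = 2·T + Q - W  [with T=-6, Q=5, W=-4]  = -3

-3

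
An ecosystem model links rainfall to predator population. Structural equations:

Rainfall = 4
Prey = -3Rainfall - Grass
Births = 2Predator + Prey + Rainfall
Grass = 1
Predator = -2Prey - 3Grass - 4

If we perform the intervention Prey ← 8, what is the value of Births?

do(Prey=8) replaces the equation Prey = -3Rainfall - Grass with the constant Prey = 8.
Predator = -2Prey - 3Grass - 4  [with Prey=8, Grass=1]  = -23
Births = 2Predator + Prey + Rainfall  [with Predator=-23, Prey=8, Rainfall=4]  = -34

-34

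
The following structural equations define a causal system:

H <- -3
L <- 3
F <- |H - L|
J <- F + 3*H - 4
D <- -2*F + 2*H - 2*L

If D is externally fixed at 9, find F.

do(D=9) replaces the equation D <- -2*F + 2*H - 2*L with the constant D = 9.
F is not downstream of the intervention, so its value is determined by the original equations.
F = |H - L|  [with H=-3, L=3]  = 6

6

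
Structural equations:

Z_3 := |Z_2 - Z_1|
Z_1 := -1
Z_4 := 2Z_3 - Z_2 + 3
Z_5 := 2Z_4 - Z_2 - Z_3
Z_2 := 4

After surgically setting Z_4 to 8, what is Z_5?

7

Intervening sets Z_4 = 8 and removes its equation (Z_4 := 2Z_3 - Z_2 + 3).
Z_3 = |Z_2 - Z_1|  [with Z_2=4, Z_1=-1]  = 5
Z_5 = 2Z_4 - Z_2 - Z_3  [with Z_4=8, Z_2=4, Z_3=5]  = 7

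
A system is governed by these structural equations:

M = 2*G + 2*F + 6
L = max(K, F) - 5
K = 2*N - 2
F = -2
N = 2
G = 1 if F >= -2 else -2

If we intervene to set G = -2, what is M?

Under do(G=-2), the mechanism G = 1 if F >= -2 else -2 is discarded; G is fixed at -2.
M = 2*G + 2*F + 6  [with G=-2, F=-2]  = -2

-2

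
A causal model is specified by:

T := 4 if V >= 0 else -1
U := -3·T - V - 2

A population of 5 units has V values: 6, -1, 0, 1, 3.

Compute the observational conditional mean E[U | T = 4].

E[U|T=4] averages over only the 4 units with T=4 (V = 6, 0, 1, 3): U = -20, -14, -15, -17, mean -16.5.

-16.5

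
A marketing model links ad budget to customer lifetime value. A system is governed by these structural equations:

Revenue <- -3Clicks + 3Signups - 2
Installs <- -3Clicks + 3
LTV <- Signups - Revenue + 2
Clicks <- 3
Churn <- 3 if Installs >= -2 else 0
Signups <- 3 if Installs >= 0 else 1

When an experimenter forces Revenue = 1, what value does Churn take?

0

The intervention breaks the incoming arrows to Revenue: Revenue <- -3Clicks + 3Signups - 2 no longer applies, and Revenue = 1.
Since Churn is not a descendant of the intervened variable, it is unaffected.
Installs = -3Clicks + 3  [with Clicks=3]  = -6
Churn = 3 if Installs >= -2 else 0  [with Installs=-6]  = 0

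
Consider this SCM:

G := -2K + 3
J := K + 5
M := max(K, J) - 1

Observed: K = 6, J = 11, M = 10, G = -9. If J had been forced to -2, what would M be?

5

The intervention breaks the incoming arrows to J: J := K + 5 no longer applies, and J = -2.
M = max(K, J) - 1  [with K=6, J=-2]  = 5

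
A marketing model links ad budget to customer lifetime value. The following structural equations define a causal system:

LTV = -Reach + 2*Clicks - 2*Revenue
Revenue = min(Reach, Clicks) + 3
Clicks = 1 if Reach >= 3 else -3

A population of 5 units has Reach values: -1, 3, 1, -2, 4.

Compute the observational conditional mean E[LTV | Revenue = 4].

Observing Revenue=4 restricts to units where Revenue's equation naturally yields 4: Reach ∈ {3, 4}. In that subpopulation LTV = -9, -10, mean -9.5.

-9.5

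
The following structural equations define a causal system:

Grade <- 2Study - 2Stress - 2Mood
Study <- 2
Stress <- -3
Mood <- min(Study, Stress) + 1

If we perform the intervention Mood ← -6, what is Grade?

The intervention breaks the incoming arrows to Mood: Mood <- min(Study, Stress) + 1 no longer applies, and Mood = -6.
Grade = 2Study - 2Stress - 2Mood  [with Study=2, Stress=-3, Mood=-6]  = 22

22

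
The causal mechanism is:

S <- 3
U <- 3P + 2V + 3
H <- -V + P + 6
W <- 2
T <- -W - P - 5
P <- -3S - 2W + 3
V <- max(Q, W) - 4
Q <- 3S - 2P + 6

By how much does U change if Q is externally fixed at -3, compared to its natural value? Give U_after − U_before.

-66

The intervention breaks the incoming arrows to Q: Q <- 3S - 2P + 6 no longer applies, and Q = -3.
P = -3S - 2W + 3  [with S=3, W=2]  = -10
V = max(Q, W) - 4  [with Q=-3, W=2]  = -2
U = 3P + 2V + 3  [with P=-10, V=-2]  = -31
Without intervention: P = -3S - 2W + 3  [with S=3, W=2]  = -10; Q = 3S - 2P + 6  [with S=3, P=-10]  = 35; V = max(Q, W) - 4  [with Q=35, W=2]  = 31; U = 3P + 2V + 3  [with P=-10, V=31]  = 35.
Change = -31 − 35 = -66.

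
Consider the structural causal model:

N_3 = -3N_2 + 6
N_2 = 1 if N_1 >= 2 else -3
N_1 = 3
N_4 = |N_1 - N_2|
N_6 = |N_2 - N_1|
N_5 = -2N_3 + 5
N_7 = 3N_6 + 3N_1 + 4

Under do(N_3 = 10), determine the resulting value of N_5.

do(N_3=10) replaces the equation N_3 = -3N_2 + 6 with the constant N_3 = 10.
N_5 = -2N_3 + 5  [with N_3=10]  = -15

-15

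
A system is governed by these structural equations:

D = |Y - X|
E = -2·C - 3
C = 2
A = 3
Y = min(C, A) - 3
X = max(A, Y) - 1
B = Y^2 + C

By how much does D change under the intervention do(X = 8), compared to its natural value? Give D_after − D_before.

Intervening sets X = 8 and removes its equation (X = max(A, Y) - 1).
Y = min(C, A) - 3  [with C=2, A=3]  = -1
D = |Y - X|  [with Y=-1, X=8]  = 9
Without intervention: Y = min(C, A) - 3  [with C=2, A=3]  = -1; X = max(A, Y) - 1  [with A=3, Y=-1]  = 2; D = |Y - X|  [with Y=-1, X=2]  = 3.
Change = 9 − 3 = 6.

6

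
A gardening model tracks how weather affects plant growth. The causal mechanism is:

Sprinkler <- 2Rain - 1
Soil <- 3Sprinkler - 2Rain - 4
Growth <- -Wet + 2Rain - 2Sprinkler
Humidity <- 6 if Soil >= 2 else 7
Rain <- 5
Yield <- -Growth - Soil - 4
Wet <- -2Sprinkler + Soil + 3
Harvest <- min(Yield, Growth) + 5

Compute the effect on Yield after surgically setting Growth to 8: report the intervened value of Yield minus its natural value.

Under do(Growth=8), the mechanism Growth <- -Wet + 2Rain - 2Sprinkler is discarded; Growth is fixed at 8.
Sprinkler = 2Rain - 1  [with Rain=5]  = 9
Soil = 3Sprinkler - 2Rain - 4  [with Sprinkler=9, Rain=5]  = 13
Yield = -Growth - Soil - 4  [with Growth=8, Soil=13]  = -25
Without intervention: Sprinkler = 2Rain - 1  [with Rain=5]  = 9; Soil = 3Sprinkler - 2Rain - 4  [with Sprinkler=9, Rain=5]  = 13; Wet = -2Sprinkler + Soil + 3  [with Sprinkler=9, Soil=13]  = -2; Growth = -Wet + 2Rain - 2Sprinkler  [with Wet=-2, Rain=5, Sprinkler=9]  = -6; Yield = -Growth - Soil - 4  [with Growth=-6, Soil=13]  = -11.
Change = -25 − (-11) = -14.

-14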